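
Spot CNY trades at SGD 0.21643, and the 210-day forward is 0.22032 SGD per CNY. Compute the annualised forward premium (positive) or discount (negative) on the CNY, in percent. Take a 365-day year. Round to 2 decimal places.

T = 210/365 years.
(F − S)/S = (0.22032 − 0.21643)/0.21643 = 0.0179735.
Annualise by dividing by T: 0.0179735 / (210/365) = 0.031240 → 3.12%.

+3.12%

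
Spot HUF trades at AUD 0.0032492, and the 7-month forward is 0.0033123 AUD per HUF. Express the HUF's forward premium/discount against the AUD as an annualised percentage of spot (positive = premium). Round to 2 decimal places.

T = 7/12 years.
Period premium: (0.0033123 − 0.0032492)/0.0032492 = 0.0194202.
Annualise by dividing by T: 0.0194202 / (7/12) = 0.033292 → 3.33%.

+3.33%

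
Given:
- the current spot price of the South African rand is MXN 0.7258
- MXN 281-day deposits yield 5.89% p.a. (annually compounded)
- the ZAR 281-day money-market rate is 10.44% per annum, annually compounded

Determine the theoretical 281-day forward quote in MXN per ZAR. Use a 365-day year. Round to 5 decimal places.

T = 281/365 years.
MXN growth factor: (1 + 0.0589)^(281/365) = 1.0450448.
ZAR growth factor: (1 + 0.1044)^(281/365) = 1.0794472.
So F = 0.7258 × 1.0450448 / 1.0794472 = 0.7026685 (MXN/ZAR).

0.70267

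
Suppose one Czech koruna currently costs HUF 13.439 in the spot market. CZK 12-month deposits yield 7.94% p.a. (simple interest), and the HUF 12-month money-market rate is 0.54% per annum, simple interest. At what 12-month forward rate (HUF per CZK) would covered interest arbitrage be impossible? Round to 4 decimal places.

12.5177

T = 1 year.
Growth of 1 HUF over T: 1 + 0.0054×1 = 1.005400.
Growth of 1 CZK over T: 1 + 0.0794×1 = 1.079400.
So F = 13.439 × 1.005400 / 1.079400 = 12.517668 (HUF/CZK).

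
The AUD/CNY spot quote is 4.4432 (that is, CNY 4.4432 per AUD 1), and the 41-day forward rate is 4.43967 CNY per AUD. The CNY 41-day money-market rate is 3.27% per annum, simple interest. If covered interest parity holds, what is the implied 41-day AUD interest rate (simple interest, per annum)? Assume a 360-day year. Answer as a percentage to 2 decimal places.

T = 41/360 years.
F/S = 4.43967/4.4432 = 0.9992055 = (growth of CNY) / (growth of AUD).
The CNY side grows by 1 + 0.0327×41/360 = 1.0037242.
Hence g_AUD = 1.0045223.
(1.0045223 − 1)/T = 0.039708, i.e. 3.97%.

3.97%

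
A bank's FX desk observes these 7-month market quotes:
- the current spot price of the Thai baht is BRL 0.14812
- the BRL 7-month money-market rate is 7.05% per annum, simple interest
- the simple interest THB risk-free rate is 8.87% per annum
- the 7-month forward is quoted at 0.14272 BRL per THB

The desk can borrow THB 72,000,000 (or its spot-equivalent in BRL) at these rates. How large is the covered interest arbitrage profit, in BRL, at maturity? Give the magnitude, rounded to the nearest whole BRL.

T = 7/12 years.
Invest the THB and cover forward: 72,000,000 × 1.0517416667 × 0.14272 = BRL 10,807,529.09.
Convert at spot and invest in BRL: 72,000,000 × 0.14812 × 1.041125 = BRL 11,103,223.32.
The quoted forward undervalues THB, so borrow THB, convert to BRL at spot, deposit the BRL at 7.05%, and buy THB forward at 0.14272 to cover the loan.
Arbitrage profit = |10,807,529.09 − 11,103,223.32| = BRL 295,694.

BRL 295,694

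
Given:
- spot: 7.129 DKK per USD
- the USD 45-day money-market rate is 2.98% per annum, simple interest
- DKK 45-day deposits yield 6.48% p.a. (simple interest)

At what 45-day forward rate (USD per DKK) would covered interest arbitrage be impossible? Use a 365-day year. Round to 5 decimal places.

0.13967

T = 45/365 years.
DKK growth factor: 1 + 0.0648×45/365 = 1.007989.
Growth of 1 USD over T: 1 + 0.0298×45/365 = 1.003674.
CIP: F = S · (grow DKK)/(grow USD) = 7.129 × 1.007989/1.003674 = 7.159649 DKK per USD.
Invert for USD per DKK: 1 / 7.159649 = 0.13967.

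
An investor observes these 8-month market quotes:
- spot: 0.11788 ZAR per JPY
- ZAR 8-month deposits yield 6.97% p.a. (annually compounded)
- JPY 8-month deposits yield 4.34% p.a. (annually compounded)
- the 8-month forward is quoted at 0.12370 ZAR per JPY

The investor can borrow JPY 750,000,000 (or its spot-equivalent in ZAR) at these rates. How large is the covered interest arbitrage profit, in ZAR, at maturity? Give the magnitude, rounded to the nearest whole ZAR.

ZAR 2,968,423

T = 8/12 years.
Route A — deposit JPY, sell forward: 750,000,000 × 1.0287279864 × 0.12370 = ZAR 95,440,238.94.
Route B — convert at spot, deposit ZAR: 750,000,000 × 0.11788 × 1.0459429505 = ZAR 92,471,816.25.
The quoted forward overvalues JPY, so borrow ZAR, buy JPY at spot, deposit the JPY at 4.34%, and sell the proceeds forward at 0.12370.
Profit = 95,440,238.94 − 92,471,816.25 = ZAR 2,968,423.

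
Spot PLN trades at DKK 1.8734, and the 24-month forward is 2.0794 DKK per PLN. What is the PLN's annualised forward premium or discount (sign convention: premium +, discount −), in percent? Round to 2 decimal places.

T = 2 years.
PLN trades forward at +10.99605% vs spot over the period.
Annualise by dividing by T: 0.1099605 / 2 = 0.054980 → 5.50%.

+5.50%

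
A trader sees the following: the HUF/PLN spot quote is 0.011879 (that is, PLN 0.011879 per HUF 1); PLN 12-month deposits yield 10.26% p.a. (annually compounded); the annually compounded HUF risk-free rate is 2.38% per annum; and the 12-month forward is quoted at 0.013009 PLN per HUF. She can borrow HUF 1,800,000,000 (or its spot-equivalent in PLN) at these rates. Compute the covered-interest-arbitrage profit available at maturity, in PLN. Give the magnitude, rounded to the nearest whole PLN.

PLN 397,492

T = 1 year.
Keep in HUF, deliver into the forward: 1,800,000,000·1.023800·0.013009 = PLN 23,973,505.56.
Swap to PLN now, deposit: 1,800,000,000·0.011879·1.102600 = PLN 23,576,013.72.
The quoted forward overvalues HUF, so borrow PLN, buy HUF at spot, deposit the HUF at 2.38%, and sell the proceeds forward at 0.013009.
The gap between the two covered legs is PLN 397,492.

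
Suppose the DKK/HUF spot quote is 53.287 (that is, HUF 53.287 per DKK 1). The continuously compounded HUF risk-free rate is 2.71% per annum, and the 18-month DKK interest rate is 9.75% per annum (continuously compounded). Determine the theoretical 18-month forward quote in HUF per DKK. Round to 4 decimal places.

47.9468

T = 18/12 years.
Growth of 1 HUF over T: e^(0.0271×18/12) = 1.04148752.
DKK growth factor: e^(0.0975×18/12) = 1.15748552.
So F = 53.287 × 1.04148752 / 1.15748552 = 47.946816 (HUF/DKK).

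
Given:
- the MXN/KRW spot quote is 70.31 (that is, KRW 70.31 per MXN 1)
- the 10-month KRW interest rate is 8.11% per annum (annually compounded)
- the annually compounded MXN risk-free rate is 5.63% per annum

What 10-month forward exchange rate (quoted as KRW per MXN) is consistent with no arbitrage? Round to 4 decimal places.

71.6830

T = 10/12 years.
KRW growth factor: (1 + 0.0811)^(10/12) = 1.06714039.
MXN growth factor: (1 + 0.0563)^(10/12) = 1.04670123.
CIP: F = S · (grow KRW)/(grow MXN) = 70.31 × 1.06714039/1.04670123 = 71.682958 KRW per MXN.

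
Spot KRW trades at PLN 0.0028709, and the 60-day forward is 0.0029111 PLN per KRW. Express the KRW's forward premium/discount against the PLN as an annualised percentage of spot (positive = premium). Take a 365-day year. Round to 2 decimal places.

T = 60/365 years.
(F − S)/S = (0.0029111 − 0.0028709)/0.0028709 = 0.0140026.
Annualise by dividing by T: 0.0140026 / (60/365) = 0.085182 → 8.52%.

+8.52%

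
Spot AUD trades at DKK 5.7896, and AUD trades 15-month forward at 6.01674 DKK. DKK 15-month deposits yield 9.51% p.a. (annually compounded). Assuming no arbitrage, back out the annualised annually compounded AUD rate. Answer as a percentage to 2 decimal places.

6.19%

T = 15/12 years.
By CIP, F/S equals the DKK-to-AUD growth ratio: 6.01674/5.7896 = 1.0392324.
The DKK side grows by (1 + 0.0951)^(15/12) = 1.1202559.
Hence g_AUD = 1.0779648.
Annualise: 1.0779648^(12/15) − 1 = 0.061900 = 6.19%.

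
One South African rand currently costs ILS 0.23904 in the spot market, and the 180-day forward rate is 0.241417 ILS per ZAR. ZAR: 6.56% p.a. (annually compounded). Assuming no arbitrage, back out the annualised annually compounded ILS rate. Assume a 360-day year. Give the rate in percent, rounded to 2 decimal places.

T = 180/360 years.
F/S = 0.241417/0.23904 = 1.0099439 = (growth of ILS) / (growth of ZAR).
The ZAR side grows by (1 + 0.0656)^(180/360) = 1.032279.
That pins the ILS growth at 1.0425439.
Annualise: 1.0425439^(360/180) − 1 = 0.086898 = 8.69%.

8.69%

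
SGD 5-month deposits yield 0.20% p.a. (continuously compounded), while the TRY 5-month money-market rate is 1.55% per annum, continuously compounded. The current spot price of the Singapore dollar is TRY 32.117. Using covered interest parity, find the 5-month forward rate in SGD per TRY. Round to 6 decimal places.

T = 5/12 years.
TRY growth factor: e^(0.0155×5/12) = 1.0064792.
SGD accumulates by e^(0.0020×5/12) = 1.0008337.
Forward (TRY per SGD) = 32.117 × 1.0064792 / 1.0008337 = 32.29817.
Invert for SGD per TRY: 1 / 32.29817 = 0.030962.

0.030962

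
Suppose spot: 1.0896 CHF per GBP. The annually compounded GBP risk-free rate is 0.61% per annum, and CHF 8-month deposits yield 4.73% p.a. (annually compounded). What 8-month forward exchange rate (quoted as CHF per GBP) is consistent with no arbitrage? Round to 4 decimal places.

1.1191

T = 8/12 years.
Growth of 1 CHF over T: (1 + 0.0473)^(8/12) = 1.0312898.
GBP accumulates by (1 + 0.0061)^(8/12) = 1.0040625.
So F = 1.0896 × 1.0312898 / 1.0040625 = 1.119147 (CHF/GBP).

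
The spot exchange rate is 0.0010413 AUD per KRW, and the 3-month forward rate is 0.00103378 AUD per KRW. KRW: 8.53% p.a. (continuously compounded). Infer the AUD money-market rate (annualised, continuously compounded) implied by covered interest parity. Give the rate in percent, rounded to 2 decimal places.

5.63%

T = 3/12 years.
F/S = 0.00103378/0.0010413 = 0.9927783 = (growth of AUD) / (growth of KRW).
The KRW side grows by e^(0.0853×3/12) = 1.021554.
That pins the AUD growth at 1.0141766.
r = ln(1.0141766)/(3/12) = 0.056308 → 5.63%.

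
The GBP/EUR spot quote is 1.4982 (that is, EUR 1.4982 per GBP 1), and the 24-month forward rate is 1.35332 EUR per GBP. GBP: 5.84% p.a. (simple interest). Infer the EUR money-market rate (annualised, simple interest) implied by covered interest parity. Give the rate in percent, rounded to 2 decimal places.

0.44%

T = 2 years.
By CIP, F/S equals the EUR-to-GBP growth ratio: 1.35332/1.4982 = 0.9032973.
The GBP side grows by 1 + 0.0584×2 = 1.116800.
That pins the EUR growth at 1.0088024.
r = (1.0088024 − 1)/2 = 0.004401 → 0.44%.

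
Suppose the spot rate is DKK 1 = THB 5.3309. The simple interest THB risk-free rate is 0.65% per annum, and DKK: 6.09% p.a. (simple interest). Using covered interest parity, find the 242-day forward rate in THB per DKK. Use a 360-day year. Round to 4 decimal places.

T = 242/360 years.
THB accumulates by 1 + 0.0065×242/360 = 1.0043694.
DKK accumulates by 1 + 0.0609×242/360 = 1.0409383.
So F = 5.3309 × 1.0043694 / 1.0409383 = 5.143622 (THB/DKK).

5.1436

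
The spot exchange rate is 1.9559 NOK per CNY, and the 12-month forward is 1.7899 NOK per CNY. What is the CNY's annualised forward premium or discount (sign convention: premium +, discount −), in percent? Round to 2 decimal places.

T = 1 year.
(F − S)/S = (1.7899 − 1.9559)/1.9559 = -0.0848714.
×(1/T) gives -8.49% p.a.

-8.49%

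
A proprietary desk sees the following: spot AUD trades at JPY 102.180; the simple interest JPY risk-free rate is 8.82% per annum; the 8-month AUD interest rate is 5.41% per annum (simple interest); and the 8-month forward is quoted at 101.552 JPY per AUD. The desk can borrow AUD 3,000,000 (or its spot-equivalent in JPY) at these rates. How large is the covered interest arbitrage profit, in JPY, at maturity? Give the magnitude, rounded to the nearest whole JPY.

JPY 8,920,626

T = 8/12 years.
Route A — deposit AUD, sell forward: 3,000,000 × 1.03606666667 × 101.552 = JPY 315,643,926.40.
Route B — convert at spot, deposit JPY: 3,000,000 × 102.180 × 1.058800 = JPY 324,564,552.00.
The quoted forward undervalues AUD, so borrow AUD, convert to JPY at spot, deposit the JPY at 8.82%, and buy AUD forward at 101.552 to cover the loan.
The gap between the two covered legs is JPY 8,920,626.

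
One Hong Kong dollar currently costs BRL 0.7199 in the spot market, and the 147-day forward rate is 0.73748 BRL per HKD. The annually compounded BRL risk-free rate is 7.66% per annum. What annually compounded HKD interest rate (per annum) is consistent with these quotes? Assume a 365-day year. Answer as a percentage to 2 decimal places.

1.40%

T = 147/365 years.
By CIP, F/S equals the BRL-to-HKD growth ratio: 0.73748/0.7199 = 1.0244201.
BRL growth factor: (1 + 0.0766)^(147/365) = 1.0301716.
So the HKD growth factor = 1.0056144.
r = 1.0056144^(365/147) − 1 = 0.013999 → 1.40%.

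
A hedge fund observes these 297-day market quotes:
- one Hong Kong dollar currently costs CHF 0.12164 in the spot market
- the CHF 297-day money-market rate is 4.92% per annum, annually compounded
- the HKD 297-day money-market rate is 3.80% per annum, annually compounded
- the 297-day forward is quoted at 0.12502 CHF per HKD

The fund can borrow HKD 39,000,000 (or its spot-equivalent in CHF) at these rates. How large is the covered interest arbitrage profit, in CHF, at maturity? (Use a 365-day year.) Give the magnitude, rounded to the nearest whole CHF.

T = 297/365 years.
Route A — deposit HKD, sell forward: 39,000,000 × 1.030812709 × 0.12502 = CHF 5,026,015.99.
Route B — convert at spot, deposit CHF: 39,000,000 × 0.12164 × 1.039853973 = CHF 4,933,025.65.
The quoted forward overvalues HKD, so borrow CHF, buy HKD at spot, deposit the HKD at 3.80%, and sell the proceeds forward at 0.12502.
Arbitrage profit = |5,026,015.99 − 4,933,025.65| = CHF 92,990.

CHF 92,990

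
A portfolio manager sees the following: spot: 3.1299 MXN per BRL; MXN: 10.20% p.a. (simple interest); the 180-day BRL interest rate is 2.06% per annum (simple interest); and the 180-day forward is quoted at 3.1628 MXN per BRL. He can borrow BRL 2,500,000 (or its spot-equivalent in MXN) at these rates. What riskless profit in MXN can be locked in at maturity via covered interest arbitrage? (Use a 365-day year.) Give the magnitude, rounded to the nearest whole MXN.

T = 180/365 years.
Invest the BRL and cover forward: 2,500,000 × 1.010158904 × 3.1628 = MXN 7,987,326.45.
Convert at spot and invest in MXN: 2,500,000 × 3.1299 × 1.05030137 = MXN 8,218,345.64.
The quoted forward undervalues BRL, so borrow BRL, convert to MXN at spot, deposit the MXN at 10.20%, and buy BRL forward at 3.1628 to cover the loan.
Profit = 8,218,345.64 − 7,987,326.45 = MXN 231,019.

MXN 231,019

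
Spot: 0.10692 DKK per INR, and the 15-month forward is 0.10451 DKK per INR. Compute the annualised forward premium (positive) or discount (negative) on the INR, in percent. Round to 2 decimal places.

T = 15/12 years.
(F − S)/S = (0.10451 − 0.10692)/0.10692 = -0.0225402.
×(1/T) gives -1.80% p.a.

-1.80%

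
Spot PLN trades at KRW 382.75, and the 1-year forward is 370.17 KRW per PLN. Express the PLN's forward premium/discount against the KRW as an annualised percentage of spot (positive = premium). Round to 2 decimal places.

-3.29%

T = 1 year.
Period premium: (370.17 − 382.75)/382.75 = -0.0328674.
×(1/T) gives -3.29% p.a.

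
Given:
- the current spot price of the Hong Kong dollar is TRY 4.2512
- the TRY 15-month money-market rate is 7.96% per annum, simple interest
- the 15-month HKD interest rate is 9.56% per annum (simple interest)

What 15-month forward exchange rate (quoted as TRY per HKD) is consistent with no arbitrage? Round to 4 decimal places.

T = 15/12 years.
TRY accumulates by 1 + 0.0796×15/12 = 1.099500.
HKD accumulates by 1 + 0.0956×15/12 = 1.119500.
CIP: F = S · (grow TRY)/(grow HKD) = 4.2512 × 1.099500/1.119500 = 4.175252 TRY per HKD.

4.1753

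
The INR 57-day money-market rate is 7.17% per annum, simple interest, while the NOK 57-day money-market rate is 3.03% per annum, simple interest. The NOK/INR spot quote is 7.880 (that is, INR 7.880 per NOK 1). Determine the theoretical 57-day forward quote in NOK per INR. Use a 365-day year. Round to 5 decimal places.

0.12609

T = 57/365 years.
INR accumulates by 1 + 0.0717×57/365 = 1.011197.
NOK growth factor: 1 + 0.0303×57/365 = 1.0047318.
Forward (INR per NOK) = 7.88 × 1.011197 / 1.0047318 = 7.930706.
Quoted the other way: 1/7.930706 = 0.12609 NOK per INR.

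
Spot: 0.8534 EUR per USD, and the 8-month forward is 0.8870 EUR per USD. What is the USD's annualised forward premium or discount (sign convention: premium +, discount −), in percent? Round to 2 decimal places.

+5.91%

T = 8/12 years.
Period premium: (0.8870 − 0.8534)/0.8534 = 0.0393719.
Per annum: 0.0393719 / (8/12) = 0.059058 = 5.91%.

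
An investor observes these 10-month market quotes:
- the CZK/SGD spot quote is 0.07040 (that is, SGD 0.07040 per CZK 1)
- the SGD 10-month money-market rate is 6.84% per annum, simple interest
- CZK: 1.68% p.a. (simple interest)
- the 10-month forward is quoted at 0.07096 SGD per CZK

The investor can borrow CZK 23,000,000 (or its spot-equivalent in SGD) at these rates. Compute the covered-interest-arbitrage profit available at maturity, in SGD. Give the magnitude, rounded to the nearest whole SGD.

T = 10/12 years.
Keep in CZK, deliver into the forward: 23,000,000·1.014000·0.07096 = SGD 1,654,929.12.
Swap to SGD now, deposit: 23,000,000·0.07040·1.057000 = SGD 1,711,494.40.
The quoted forward undervalues CZK, so borrow CZK, convert to SGD at spot, deposit the SGD at 6.84%, and buy CZK forward at 0.07096 to cover the loan.
The gap between the two covered legs is SGD 56,565.

SGD 56,565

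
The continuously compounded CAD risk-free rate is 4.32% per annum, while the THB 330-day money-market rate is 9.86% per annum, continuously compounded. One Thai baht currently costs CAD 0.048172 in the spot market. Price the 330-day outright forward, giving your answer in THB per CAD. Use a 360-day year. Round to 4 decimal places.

21.8404

T = 330/360 years.
CAD accumulates by e^(0.0432×330/360) = 1.04039453.
Growth of 1 THB over T: e^(0.0986×330/360) = 1.0945938.
Forward (CAD per THB) = 0.048172 × 1.04039453 / 1.0945938 = 0.045786743.
Quoted the other way: 1/0.045786743 = 21.8404 THB per CAD.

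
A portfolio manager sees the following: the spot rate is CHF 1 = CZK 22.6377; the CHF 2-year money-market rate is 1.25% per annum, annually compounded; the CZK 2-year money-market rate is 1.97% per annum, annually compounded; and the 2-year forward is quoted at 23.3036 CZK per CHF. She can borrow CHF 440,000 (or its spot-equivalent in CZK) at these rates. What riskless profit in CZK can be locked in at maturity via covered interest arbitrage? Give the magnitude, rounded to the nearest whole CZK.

T = 2 years.
Keep in CHF, deliver into the forward: 440,000·1.02515625·23.3036 = CZK 10,511,525.72.
Swap to CZK now, deposit: 440,000·22.6377·1.03978809 = CZK 10,356,900.77.
The quoted forward overvalues CHF, so borrow CZK, buy CHF at spot, deposit the CHF at 1.25%, and sell the proceeds forward at 23.3036.
The gap between the two covered legs is CZK 154,625.

CZK 154,625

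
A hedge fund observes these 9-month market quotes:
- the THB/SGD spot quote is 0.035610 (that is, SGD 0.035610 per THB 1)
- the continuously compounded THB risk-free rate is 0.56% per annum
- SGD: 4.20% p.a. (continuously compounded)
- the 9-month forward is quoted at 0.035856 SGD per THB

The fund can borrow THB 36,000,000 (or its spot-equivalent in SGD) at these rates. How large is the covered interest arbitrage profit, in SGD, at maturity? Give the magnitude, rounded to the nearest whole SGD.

SGD 26,736

T = 9/12 years.
Invest the THB and cover forward: 36,000,000 × 1.004208832 × 0.035856 = SGD 1,296,248.83.
Convert at spot and invest in SGD: 36,000,000 × 0.035610 × 1.032001376 = SGD 1,322,984.48.
The quoted forward undervalues THB, so borrow THB, convert to SGD at spot, deposit the SGD at 4.20%, and buy THB forward at 0.035856 to cover the loan.
The gap between the two covered legs is SGD 26,736.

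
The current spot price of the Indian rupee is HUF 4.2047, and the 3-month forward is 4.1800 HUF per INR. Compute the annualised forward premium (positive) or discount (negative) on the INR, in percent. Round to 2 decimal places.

-2.35%

T = 3/12 years.
Period premium: (4.1800 − 4.2047)/4.2047 = -0.0058744.
Annualise by dividing by T: -0.0058744 / (3/12) = -0.023498 → -2.35%.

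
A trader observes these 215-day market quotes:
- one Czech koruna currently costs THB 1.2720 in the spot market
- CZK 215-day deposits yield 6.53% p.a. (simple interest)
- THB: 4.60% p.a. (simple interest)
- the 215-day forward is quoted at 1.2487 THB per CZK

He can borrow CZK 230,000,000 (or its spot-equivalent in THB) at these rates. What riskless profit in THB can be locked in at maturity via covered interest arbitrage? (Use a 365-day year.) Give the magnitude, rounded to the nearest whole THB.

THB 2,239,164

T = 215/365 years.
Keep in CZK, deliver into the forward: 230,000,000·1.03846438356·1.2487 = THB 298,248,009.42.
Swap to THB now, deposit: 230,000,000·1.2720·1.02709589041 = THB 300,487,173.70.
The quoted forward undervalues CZK, so borrow CZK, convert to THB at spot, deposit the THB at 4.60%, and buy CZK forward at 1.2487 to cover the loan.
Profit = 300,487,173.70 − 298,248,009.42 = THB 2,239,164.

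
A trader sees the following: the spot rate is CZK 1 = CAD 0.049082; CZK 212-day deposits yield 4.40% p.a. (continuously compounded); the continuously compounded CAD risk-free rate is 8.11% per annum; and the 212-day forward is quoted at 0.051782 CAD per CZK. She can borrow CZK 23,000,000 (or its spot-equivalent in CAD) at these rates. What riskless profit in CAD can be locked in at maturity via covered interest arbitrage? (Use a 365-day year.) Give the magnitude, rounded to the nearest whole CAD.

T = 212/365 years.
Route A — deposit CZK, sell forward: 23,000,000 × 1.025885523 × 0.051782 = CAD 1,221,815.30.
Route B — convert at spot, deposit CAD: 23,000,000 × 0.049082 × 1.048231709 = CAD 1,183,334.10.
The quoted forward overvalues CZK, so borrow CAD, buy CZK at spot, deposit the CZK at 4.40%, and sell the proceeds forward at 0.051782.
Profit = 1,221,815.30 − 1,183,334.10 = CAD 38,481.

CAD 38,481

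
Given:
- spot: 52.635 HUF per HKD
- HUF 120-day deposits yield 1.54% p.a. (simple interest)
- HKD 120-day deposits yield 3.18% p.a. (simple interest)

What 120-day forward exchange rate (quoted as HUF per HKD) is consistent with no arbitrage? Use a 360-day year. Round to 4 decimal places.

52.3503

T = 120/360 years.
HUF accumulates by 1 + 0.0154×120/360 = 1.00513333.
Growth of 1 HKD over T: 1 + 0.0318×120/360 = 1.010600.
So F = 52.635 × 1.00513333 / 1.010600 = 52.350280 (HUF/HKD).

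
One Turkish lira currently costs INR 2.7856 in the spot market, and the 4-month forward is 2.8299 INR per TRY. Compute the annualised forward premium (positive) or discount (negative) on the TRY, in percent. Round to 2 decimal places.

T = 4/12 years.
TRY trades forward at +1.59032% vs spot over the period.
Per annum: 0.0159032 / (4/12) = 0.047710 = 4.77%.

+4.77%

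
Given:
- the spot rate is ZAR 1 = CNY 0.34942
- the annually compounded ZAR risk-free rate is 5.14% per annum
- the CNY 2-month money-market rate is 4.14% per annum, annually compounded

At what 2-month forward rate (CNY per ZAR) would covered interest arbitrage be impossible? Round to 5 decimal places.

T = 2/12 years.
CNY growth factor: (1 + 0.0414)^(2/12) = 1.0067839.
ZAR accumulates by (1 + 0.0514)^(2/12) = 1.0083888.
CIP: F = S · (grow CNY)/(grow ZAR) = 0.34942 × 1.0067839/1.0083888 = 0.3488639 CNY per ZAR.

0.34886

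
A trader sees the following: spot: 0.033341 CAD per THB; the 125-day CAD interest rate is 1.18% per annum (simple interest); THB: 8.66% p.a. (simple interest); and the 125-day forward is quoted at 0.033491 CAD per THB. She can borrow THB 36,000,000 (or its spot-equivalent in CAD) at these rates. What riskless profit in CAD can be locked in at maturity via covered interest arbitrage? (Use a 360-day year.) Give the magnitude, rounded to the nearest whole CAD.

CAD 36,736

T = 125/360 years.
Invest the THB and cover forward: 36,000,000 × 1.030069444 × 0.033491 = CAD 1,241,930.01.
Convert at spot and invest in CAD: 36,000,000 × 0.033341 × 1.004097222 = CAD 1,205,193.80.
The quoted forward overvalues THB, so borrow CAD, buy THB at spot, deposit the THB at 8.66%, and sell the proceeds forward at 0.033491.
Arbitrage profit = |1,241,930.01 − 1,205,193.80| = CAD 36,736.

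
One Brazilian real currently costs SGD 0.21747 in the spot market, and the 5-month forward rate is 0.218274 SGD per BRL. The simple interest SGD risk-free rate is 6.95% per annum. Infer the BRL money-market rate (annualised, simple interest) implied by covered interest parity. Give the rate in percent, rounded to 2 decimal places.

6.04%

T = 5/12 years.
CIP gives F = S · g_SGD/g_BRL, so g_SGD/g_BRL = 0.218274/0.21747 = 1.0036971.
SGD growth factor: 1 + 0.0695×5/12 = 1.0289583.
That pins the BRL growth at 1.0251682.
r = (1.0251682 − 1)/(5/12) = 0.060404 → 6.04%.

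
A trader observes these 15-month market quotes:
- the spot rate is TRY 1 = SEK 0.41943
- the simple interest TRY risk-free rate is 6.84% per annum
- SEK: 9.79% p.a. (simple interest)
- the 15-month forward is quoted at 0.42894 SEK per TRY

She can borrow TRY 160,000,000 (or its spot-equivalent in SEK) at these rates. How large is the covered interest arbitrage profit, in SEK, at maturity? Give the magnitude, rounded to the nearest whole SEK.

T = 15/12 years.
Route A — deposit TRY, sell forward: 160,000,000 × 1.085500 × 0.42894 = SEK 74,498,299.20.
Route B — convert at spot, deposit SEK: 160,000,000 × 0.41943 × 1.122375 = SEK 75,321,239.40.
The quoted forward undervalues TRY, so borrow TRY, convert to SEK at spot, deposit the SEK at 9.79%, and buy TRY forward at 0.42894 to cover the loan.
Profit = 75,321,239.40 − 74,498,299.20 = SEK 822,940.

SEK 822,940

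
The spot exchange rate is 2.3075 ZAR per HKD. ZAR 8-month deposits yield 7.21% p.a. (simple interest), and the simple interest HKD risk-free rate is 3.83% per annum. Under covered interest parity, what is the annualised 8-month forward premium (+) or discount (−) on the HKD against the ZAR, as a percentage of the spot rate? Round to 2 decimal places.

+3.30%

T = 8/12 years.
CIP forward (ZAR per HKD) = 2.3075 × 1.0480667/1.0255333 = 2.3582013.
Annualised premium = (F − S)/S × (1/T) = (2.3582013 − 2.3075)/2.3075 ÷ (8/12) = 3.30%.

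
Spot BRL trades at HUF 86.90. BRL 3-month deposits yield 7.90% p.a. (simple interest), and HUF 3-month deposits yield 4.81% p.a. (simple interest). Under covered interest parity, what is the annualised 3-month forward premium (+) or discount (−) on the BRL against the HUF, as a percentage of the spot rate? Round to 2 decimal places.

T = 3/12 years.
No-arbitrage forward: 86.9 × 1.012025 / 1.019750 = 86.24170 HUF/BRL.
(F − S)/S ÷ T = (86.24170 − 86.9)/86.9/(3/12) = -0.030301 → -3.03%.

-3.03%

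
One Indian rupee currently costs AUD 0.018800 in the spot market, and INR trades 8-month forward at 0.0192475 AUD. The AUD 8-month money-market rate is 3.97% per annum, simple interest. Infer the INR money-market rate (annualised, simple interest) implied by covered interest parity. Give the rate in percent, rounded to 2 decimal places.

0.39%

T = 8/12 years.
F/S = 0.0192475/0.0188 = 1.0238032 = (growth of AUD) / (growth of INR).
The AUD side grows by 1 + 0.0397×8/12 = 1.0264667.
So the INR growth factor = 1.0026016.
(1.0026016 − 1)/T = 0.003902, i.e. 0.39%.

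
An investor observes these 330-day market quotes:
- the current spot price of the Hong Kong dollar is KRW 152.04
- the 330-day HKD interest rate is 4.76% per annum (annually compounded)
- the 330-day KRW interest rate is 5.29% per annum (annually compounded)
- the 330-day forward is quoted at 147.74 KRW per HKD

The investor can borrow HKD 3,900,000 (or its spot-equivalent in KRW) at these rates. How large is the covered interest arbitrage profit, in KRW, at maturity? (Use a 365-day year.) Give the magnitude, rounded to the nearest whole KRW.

T = 330/365 years.
Invest the HKD and cover forward: 3,900,000 × 1.04293906731 × 147.74 = KRW 600,926,889.44.
Convert at spot and invest in KRW: 3,900,000 × 152.04 × 1.04770837376 = KRW 621,244,966.47.
The quoted forward undervalues HKD, so borrow HKD, convert to KRW at spot, deposit the KRW at 5.29%, and buy HKD forward at 147.74 to cover the loan.
Arbitrage profit = |600,926,889.44 − 621,244,966.47| = KRW 20,318,077.

KRW 20,318,077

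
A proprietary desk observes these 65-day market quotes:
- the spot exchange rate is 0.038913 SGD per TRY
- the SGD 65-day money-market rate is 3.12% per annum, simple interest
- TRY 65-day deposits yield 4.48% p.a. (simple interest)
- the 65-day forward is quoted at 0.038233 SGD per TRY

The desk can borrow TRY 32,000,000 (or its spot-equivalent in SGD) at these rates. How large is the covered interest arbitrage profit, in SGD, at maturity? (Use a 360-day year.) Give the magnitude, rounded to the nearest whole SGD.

SGD 18,878

T = 65/360 years.
Keep in TRY, deliver into the forward: 32,000,000·1.008088889·0.038233 = SGD 1,233,352.40.
Swap to SGD now, deposit: 32,000,000·0.038913·1.005633333 = SGD 1,252,230.72.
The quoted forward undervalues TRY, so borrow TRY, convert to SGD at spot, deposit the SGD at 3.12%, and buy TRY forward at 0.038233 to cover the loan.
The gap between the two covered legs is SGD 18,878.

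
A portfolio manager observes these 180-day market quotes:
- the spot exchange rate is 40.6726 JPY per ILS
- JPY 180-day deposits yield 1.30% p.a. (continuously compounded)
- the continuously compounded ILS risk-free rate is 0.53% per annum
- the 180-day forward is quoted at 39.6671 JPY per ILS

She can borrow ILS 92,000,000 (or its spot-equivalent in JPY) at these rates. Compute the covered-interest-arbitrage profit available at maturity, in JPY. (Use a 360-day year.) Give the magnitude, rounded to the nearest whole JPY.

T = 180/360 years.
Keep in ILS, deliver into the forward: 92,000,000·1.002653514354·39.6671 = JPY 3,659,056,864.17.
Swap to JPY now, deposit: 92,000,000·40.6726·1.006521170845 = JPY 3,766,280,633.54.
The quoted forward undervalues ILS, so borrow ILS, convert to JPY at spot, deposit the JPY at 1.30%, and buy ILS forward at 39.6671 to cover the loan.
The gap between the two covered legs is JPY 107,223,769.

JPY 107,223,769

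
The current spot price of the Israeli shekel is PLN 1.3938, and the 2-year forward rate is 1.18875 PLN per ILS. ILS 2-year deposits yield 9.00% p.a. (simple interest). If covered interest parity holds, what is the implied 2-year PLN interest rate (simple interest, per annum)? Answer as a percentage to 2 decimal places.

T = 2 years.
CIP gives F = S · g_PLN/g_ILS, so g_PLN/g_ILS = 1.18875/1.3938 = 0.8528842.
ILS growth factor: 1 + 0.0900×2 = 1.180000.
Hence g_PLN = 1.0064034.
(1.0064034 − 1)/T = 0.003202, i.e. 0.32%.

0.32%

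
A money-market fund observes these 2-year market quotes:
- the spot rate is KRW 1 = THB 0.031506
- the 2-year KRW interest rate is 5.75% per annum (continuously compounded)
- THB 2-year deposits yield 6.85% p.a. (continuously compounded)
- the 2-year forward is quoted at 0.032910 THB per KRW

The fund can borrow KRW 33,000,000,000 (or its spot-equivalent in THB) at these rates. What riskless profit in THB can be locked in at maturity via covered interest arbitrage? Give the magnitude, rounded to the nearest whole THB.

THB 26,033,277

T = 2 years.
Route A — deposit KRW, sell forward: 33,000,000,000 × 1.121873437572 × 0.032910 = THB 1,218,388,209.41.
Route B — convert at spot, deposit THB: 33,000,000,000 × 0.031506 × 1.14682814852 = THB 1,192,354,932.36.
The quoted forward overvalues KRW, so borrow THB, buy KRW at spot, deposit the KRW at 5.75%, and sell the proceeds forward at 0.032910.
Profit = 1,218,388,209.41 − 1,192,354,932.36 = THB 26,033,277.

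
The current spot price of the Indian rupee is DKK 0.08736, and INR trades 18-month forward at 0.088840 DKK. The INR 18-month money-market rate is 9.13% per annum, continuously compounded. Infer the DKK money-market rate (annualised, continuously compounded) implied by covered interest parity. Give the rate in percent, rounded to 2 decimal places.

10.25%

T = 18/12 years.
F/S = 0.08884/0.08736 = 1.0169414 = (growth of DKK) / (growth of INR).
The INR side grows by e^(0.0913×18/12) = 1.1467708.
Hence g_DKK = 1.1661987.
Take logs: ln 1.1661987 / (18/12) = 0.102500, so 10.25%.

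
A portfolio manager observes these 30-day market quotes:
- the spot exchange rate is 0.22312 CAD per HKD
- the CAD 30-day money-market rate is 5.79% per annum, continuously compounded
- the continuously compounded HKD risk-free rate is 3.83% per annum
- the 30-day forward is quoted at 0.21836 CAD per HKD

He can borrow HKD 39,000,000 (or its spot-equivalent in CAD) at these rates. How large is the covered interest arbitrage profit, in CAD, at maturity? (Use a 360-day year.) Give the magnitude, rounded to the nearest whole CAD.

T = 30/360 years.
Invest the HKD and cover forward: 39,000,000 × 1.003196765 × 0.21836 = CAD 8,543,263.78.
Convert at spot and invest in CAD: 39,000,000 × 0.22312 × 1.004836659 = CAD 8,743,767.06.
The quoted forward undervalues HKD, so borrow HKD, convert to CAD at spot, deposit the CAD at 5.79%, and buy HKD forward at 0.21836 to cover the loan.
The gap between the two covered legs is CAD 200,503.

CAD 200,503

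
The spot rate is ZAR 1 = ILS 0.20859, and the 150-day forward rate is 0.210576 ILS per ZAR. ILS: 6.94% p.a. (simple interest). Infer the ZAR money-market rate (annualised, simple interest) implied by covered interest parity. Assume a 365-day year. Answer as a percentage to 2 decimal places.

4.58%

T = 150/365 years.
CIP gives F = S · g_ILS/g_ZAR, so g_ILS/g_ZAR = 0.210576/0.20859 = 1.0095211.
The ILS side grows by 1 + 0.0694×150/365 = 1.0285205.
That pins the ZAR growth at 1.0188202.
(1.0188202 − 1)/T = 0.045796, i.e. 4.58%.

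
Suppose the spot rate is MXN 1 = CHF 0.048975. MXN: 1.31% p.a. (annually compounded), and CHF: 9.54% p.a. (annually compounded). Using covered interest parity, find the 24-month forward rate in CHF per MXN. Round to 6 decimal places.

0.057255

T = 2 years.
CHF accumulates by (1 + 0.0954)^2 = 1.1999012.
MXN accumulates by (1 + 0.0131)^2 = 1.0263716.
CIP: F = S · (grow CHF)/(grow MXN) = 0.048975 × 1.1999012/1.0263716 = 0.05725525 CHF per MXN.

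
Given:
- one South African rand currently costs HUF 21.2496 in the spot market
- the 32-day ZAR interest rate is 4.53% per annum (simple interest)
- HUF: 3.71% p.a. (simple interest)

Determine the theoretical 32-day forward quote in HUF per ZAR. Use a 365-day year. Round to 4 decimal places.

T = 32/365 years.
HUF growth factor: 1 + 0.0371×32/365 = 1.0032526.
ZAR growth factor: 1 + 0.0453×32/365 = 1.00397151.
Forward (HUF per ZAR) = 21.2496 × 1.0032526 / 1.00397151 = 21.234384.

21.2344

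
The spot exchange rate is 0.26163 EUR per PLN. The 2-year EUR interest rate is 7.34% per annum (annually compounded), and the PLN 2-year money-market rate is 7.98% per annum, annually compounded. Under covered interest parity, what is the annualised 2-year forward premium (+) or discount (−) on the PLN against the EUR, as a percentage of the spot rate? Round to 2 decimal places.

-0.59%

T = 2 years.
F = S · g_EUR/g_PLN = 0.26163 × 1.1521876/1.165968 = 0.25853783.
Annualised premium = (F − S)/S × (1/T) = (0.25853783 − 0.26163)/0.26163 ÷ 2 = -0.59%.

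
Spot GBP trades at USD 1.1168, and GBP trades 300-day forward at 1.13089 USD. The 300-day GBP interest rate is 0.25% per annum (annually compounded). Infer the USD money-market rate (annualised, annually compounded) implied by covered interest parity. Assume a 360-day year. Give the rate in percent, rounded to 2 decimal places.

1.77%

T = 300/360 years.
CIP gives F = S · g_USD/g_GBP, so g_USD/g_GBP = 1.13089/1.1168 = 1.0126164.
The GBP side grows by (1 + 0.0025)^(300/360) = 1.0020829.
Hence g_USD = 1.0147256.
r = 1.0147256^(360/300) − 1 = 0.017697 → 1.77%.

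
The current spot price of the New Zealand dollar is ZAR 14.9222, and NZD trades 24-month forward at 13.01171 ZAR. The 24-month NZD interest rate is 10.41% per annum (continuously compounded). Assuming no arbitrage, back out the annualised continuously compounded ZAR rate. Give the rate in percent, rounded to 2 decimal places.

T = 2 years.
CIP gives F = S · g_ZAR/g_NZD, so g_ZAR/g_NZD = 13.01171/14.9222 = 0.8719700.
The NZD side grows by e^(0.1041×2) = 1.2314594.
That pins the ZAR growth at 1.0737957.
Take logs: ln 1.0737957 / 2 = 0.035600, so 3.56%.

3.56%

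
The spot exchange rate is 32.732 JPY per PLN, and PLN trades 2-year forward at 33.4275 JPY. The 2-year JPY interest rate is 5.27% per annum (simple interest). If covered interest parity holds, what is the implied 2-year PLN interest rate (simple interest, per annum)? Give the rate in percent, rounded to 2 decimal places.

4.12%

T = 2 years.
F/S = 33.4275/32.732 = 1.0212483 = (growth of JPY) / (growth of PLN).
JPY growth factor: 1 + 0.0527×2 = 1.105400.
Hence g_PLN = 1.0824008.
r = (1.0824008 − 1)/2 = 0.041200 → 4.12%.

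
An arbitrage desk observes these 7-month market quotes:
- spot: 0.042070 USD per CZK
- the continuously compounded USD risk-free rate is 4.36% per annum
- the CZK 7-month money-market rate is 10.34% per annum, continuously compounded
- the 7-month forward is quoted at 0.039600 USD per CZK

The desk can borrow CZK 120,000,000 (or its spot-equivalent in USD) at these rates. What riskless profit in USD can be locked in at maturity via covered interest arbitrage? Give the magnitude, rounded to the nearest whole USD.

USD 130,999

T = 7/12 years.
Route A — deposit CZK, sell forward: 120,000,000 × 1.062172848 × 0.039600 = USD 5,047,445.37.
Route B — convert at spot, deposit USD: 120,000,000 × 0.042070 × 1.02575952 = USD 5,178,444.36.
The quoted forward undervalues CZK, so borrow CZK, convert to USD at spot, deposit the USD at 4.36%, and buy CZK forward at 0.039600 to cover the loan.
Arbitrage profit = |5,047,445.37 − 5,178,444.36| = USD 130,999.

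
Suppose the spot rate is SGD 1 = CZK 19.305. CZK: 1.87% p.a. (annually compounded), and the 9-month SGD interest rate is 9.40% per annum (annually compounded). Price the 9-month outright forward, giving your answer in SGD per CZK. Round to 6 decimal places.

0.054646

T = 9/12 years.
CZK growth factor: (1 + 0.0187)^(9/12) = 1.0139925.
Growth of 1 SGD over T: (1 + 0.0940)^(9/12) = 1.0697025.
Forward (CZK per SGD) = 19.305 × 1.0139925 / 1.0697025 = 18.29960.
Quoted the other way: 1/18.29960 = 0.054646 SGD per CZK.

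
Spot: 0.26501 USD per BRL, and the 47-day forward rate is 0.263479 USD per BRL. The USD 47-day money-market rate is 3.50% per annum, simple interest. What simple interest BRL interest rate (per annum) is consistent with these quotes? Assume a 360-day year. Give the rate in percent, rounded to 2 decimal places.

7.97%

T = 47/360 years.
F/S = 0.263479/0.26501 = 0.9942229 = (growth of USD) / (growth of BRL).
USD growth factor: 1 + 0.0350×47/360 = 1.0045694.
That pins the BRL growth at 1.0104066.
r = (1.0104066 − 1)/(47/360) = 0.079710 → 7.97%.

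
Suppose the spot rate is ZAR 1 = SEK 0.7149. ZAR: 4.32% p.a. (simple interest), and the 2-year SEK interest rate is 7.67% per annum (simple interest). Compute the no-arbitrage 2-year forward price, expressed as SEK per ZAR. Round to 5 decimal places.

T = 2 years.
SEK growth factor: 1 + 0.0767×2 = 1.153400.
ZAR accumulates by 1 + 0.0432×2 = 1.086400.
Forward (SEK per ZAR) = 0.7149 × 1.153400 / 1.086400 = 0.7589890.

0.75899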